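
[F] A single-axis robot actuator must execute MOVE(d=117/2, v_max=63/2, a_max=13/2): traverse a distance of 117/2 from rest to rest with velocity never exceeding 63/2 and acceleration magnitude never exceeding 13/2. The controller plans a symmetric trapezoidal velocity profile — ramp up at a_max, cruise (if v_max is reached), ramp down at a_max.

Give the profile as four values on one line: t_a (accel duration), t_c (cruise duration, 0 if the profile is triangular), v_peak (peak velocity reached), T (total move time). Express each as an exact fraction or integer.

(v_max)²/a_max = (63/2)²/(13/2) = 3969/26
117/2 < 3969/26 → triangular
v_peak = √(117/2·13/2) = √(1521/4) = 39/2
t_a = (39/2)/(13/2) = 3; t_c = 0
T = 2·3 = 6

t_a=3 t_c=0 v_peak=39/2 T=6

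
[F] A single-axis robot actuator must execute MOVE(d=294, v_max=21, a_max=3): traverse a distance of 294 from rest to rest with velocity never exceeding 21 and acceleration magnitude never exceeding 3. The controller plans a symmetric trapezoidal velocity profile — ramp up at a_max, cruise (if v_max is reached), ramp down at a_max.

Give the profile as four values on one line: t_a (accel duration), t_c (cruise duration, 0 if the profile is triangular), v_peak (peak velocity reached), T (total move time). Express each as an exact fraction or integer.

t_a=7 t_c=7 v_peak=21 T=21

(v_max)²/a_max = 21²/3 = 147
294 ≥ 147 so v_max reached
t_a = 21/3 = 7; v_peak = 21
d_cruise = 294 − 147 = 147; t_c = 147/21 = 7
T = 2·7 + 7 = 21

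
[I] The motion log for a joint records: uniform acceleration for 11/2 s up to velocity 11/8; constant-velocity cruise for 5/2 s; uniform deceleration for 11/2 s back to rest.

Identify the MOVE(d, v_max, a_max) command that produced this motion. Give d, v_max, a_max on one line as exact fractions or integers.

d=11 v_max=11/8 a_max=1/4

a_max = (11/8)/(11/2) = 1/4
d_a = ½·11/8·11/2 = 121/32; d_c = 11/8·5/2 = 55/16
d = 2·121/32 + 55/16 = 11
t_c = 5/2 > 0 → v_max = v_peak = 11/8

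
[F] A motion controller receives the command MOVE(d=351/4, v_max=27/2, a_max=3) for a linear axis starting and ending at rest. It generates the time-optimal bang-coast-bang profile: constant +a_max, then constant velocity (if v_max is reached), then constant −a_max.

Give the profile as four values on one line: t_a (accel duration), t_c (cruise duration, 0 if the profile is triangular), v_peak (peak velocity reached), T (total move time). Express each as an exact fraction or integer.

(v_max)²/a_max = (27/2)²/3 = 243/4
351/4 ≥ 243/4 ⇒ cruise phase
t_a = (27/2)/3 = 9/2; v_peak = 27/2
d_cruise = 351/4 − 243/4 = 27; t_c = 27/(27/2) = 2
T = 2·9/2 + 2 = 11

t_a=9/2 t_c=2 v_peak=27/2 T=11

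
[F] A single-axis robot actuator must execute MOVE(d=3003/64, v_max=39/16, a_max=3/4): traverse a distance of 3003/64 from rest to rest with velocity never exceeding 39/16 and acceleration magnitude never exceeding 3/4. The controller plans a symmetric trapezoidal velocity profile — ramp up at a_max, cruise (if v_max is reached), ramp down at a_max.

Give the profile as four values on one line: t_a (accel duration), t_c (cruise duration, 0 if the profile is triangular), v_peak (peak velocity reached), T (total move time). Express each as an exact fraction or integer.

t_a=13/4 t_c=16 v_peak=39/16 T=45/2

(v_max)²/a_max = (39/16)²/(3/4) = 507/64
3003/64 ≥ 507/64 → trapezoidal
t_a = (39/16)/(3/4) = 13/4; v_peak = 39/16
d_cruise = 3003/64 − 507/64 = 39; t_c = 39/(39/16) = 16
T = 2·13/4 + 16 = 45/2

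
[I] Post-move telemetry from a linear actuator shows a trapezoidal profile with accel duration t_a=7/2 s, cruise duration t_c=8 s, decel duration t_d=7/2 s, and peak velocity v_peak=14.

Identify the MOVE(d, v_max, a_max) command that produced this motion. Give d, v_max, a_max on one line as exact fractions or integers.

d=161 v_max=14 a_max=4

a_max = 14/(7/2) = 4
d_a = ½·14·7/2 = 49/2; d_c = 14·8 = 112
d = 2·49/2 + 112 = 161
t_c = 8 > 0 so v_max = 14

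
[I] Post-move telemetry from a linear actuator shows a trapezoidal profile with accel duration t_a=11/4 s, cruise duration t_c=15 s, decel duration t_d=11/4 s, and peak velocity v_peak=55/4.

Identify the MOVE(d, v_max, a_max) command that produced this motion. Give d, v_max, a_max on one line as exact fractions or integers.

a_max = (55/4)/(11/4) = 5
d_a = ½·55/4·11/4 = 605/32; d_c = 55/4·15 = 825/4
d = 2·605/32 + 825/4 = 3905/16
t_c = 15 > 0 so v_max = 55/4

d=3905/16 v_max=55/4 a_max=5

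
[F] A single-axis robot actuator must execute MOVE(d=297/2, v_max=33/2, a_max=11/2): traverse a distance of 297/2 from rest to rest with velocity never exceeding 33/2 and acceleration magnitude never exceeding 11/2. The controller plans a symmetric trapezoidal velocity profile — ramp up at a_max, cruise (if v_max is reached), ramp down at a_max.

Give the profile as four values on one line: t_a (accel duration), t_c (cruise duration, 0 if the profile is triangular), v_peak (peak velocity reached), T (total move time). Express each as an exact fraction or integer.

t_a=3 t_c=6 v_peak=33/2 T=12

(v_max)²/a_max = (33/2)²/(11/2) = 99/2
297/2 ≥ 99/2 → trapezoidal
t_a = (33/2)/(11/2) = 3; v_peak = 33/2
d_cruise = 297/2 − 99/2 = 99; t_c = 99/(33/2) = 6
T = 2·3 + 6 = 12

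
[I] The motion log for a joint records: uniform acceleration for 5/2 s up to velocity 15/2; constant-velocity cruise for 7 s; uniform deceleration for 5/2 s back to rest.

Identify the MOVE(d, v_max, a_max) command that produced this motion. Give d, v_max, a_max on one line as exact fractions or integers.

a_max = (15/2)/(5/2) = 3
d_a = ½·15/2·5/2 = 75/8; d_c = 15/2·7 = 105/2
d = 2·75/8 + 105/2 = 285/4
t_c = 7 > 0 → v_max = v_peak = 15/2

d=285/4 v_max=15/2 a_max=3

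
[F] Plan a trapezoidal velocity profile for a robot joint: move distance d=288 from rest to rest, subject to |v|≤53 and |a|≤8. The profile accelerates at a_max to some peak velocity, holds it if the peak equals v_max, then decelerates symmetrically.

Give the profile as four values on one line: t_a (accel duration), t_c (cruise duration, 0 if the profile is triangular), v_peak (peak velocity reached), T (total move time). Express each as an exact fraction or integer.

vₘ²/aₘ = 53²/8 = 2809/8
288 < 2809/8 so t_c = 0
v_peak = √(288·8) = √2304 = 48
t_a = 48/8 = 6; t_c = 0
T = 2·6 = 12

t_a=6 t_c=0 v_peak=48 T=12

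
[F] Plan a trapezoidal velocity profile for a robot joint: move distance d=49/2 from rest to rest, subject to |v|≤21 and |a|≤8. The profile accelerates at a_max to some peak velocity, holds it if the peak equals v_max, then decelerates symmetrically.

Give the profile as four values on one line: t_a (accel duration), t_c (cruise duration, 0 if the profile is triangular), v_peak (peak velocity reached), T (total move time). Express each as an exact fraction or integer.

vₘ²/aₘ = 21²/8 = 441/8
49/2 < 441/8 → triangular
v_peak = √(49/2·8) = √196 = 14
t_a = 14/8 = 7/4; t_c = 0
T = 2·7/4 = 7/2

t_a=7/4 t_c=0 v_peak=14 T=7/2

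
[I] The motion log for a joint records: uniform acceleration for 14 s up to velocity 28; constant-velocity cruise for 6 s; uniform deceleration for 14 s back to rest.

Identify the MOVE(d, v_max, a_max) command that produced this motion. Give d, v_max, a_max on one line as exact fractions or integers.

a_max = 28/14 = 2
d_a = ½·28·14 = 196; d_c = 28·6 = 168
d = 2·196 + 168 = 560
t_c = 6 > 0 ⇒ limit active, v_max = 28

d=560 v_max=28 a_max=2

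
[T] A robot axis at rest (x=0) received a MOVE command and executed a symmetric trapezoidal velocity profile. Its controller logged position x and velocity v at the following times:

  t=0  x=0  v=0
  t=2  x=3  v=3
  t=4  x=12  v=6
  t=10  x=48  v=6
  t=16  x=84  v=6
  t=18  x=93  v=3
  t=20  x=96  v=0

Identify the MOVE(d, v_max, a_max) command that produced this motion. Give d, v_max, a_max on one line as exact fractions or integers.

d=96 v_max=6 a_max=3/2

final state: t=20, x=96, v=0 → d = 96
a_max = (3−0)/(2−0) = 3/2
max v = 6 over t∈[4,16] → v_max = 6
check: 6·(4+12) = 96 ✓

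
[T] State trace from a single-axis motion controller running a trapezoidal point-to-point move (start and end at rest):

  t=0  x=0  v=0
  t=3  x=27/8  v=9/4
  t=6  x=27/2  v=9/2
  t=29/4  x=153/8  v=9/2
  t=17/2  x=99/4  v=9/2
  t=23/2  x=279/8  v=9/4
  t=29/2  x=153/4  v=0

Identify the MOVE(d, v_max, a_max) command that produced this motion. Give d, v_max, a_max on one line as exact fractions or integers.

final state: t=29/2, x=153/4, v=0 → d = 153/4
a_max = (9/4−0)/(3−0) = 3/4
max v = 9/2 over t∈[6,17/2] → v_max = 9/2
check: 9/2·(6+5/2) = 153/4 ✓

d=153/4 v_max=9/2 a_max=3/4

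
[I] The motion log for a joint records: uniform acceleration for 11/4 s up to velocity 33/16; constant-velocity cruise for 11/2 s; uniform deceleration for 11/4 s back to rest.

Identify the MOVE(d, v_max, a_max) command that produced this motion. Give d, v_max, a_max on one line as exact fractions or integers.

d=1089/64 v_max=33/16 a_max=3/4

a_max = (33/16)/(11/4) = 3/4
d_a = ½·33/16·11/4 = 363/128; d_c = 33/16·11/2 = 363/32
d = 2·363/128 + 363/32 = 1089/64
t_c = 11/2 > 0 ⇒ limit active, v_max = 33/16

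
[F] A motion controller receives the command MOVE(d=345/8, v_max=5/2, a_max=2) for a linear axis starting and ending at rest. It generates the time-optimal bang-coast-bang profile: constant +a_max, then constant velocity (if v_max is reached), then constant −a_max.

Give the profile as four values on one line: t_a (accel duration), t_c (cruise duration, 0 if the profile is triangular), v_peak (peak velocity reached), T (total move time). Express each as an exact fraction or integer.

v_max²/a_max = (5/2)²/2 = 25/8
345/8 ≥ 25/8 ⇒ cruise phase
t_a = (5/2)/2 = 5/4; v_peak = 5/2
d_cruise = 345/8 − 25/8 = 40; t_c = 40/(5/2) = 16
T = 2·5/4 + 16 = 37/2

t_a=5/4 t_c=16 v_peak=5/2 T=37/2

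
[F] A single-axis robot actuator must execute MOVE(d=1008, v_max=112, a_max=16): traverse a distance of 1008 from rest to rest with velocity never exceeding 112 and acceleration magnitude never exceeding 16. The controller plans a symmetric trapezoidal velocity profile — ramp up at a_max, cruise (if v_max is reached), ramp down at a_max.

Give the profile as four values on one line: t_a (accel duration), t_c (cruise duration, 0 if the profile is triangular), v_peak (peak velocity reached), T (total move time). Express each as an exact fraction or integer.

(v_max)²/a_max = 112²/16 = 784
1008 ≥ 784 ⇒ cruise phase
t_a = 112/16 = 7; v_peak = 112
d_cruise = 1008 − 784 = 224; t_c = 224/112 = 2
T = 2·7 + 2 = 16

t_a=7 t_c=2 v_peak=112 T=16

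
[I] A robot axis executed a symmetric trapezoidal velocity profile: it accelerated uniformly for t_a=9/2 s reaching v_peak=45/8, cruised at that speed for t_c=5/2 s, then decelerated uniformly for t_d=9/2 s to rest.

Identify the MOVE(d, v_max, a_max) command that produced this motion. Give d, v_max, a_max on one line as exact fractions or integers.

d=315/8 v_max=45/8 a_max=5/4

a_max = (45/8)/(9/2) = 5/4
d_a = ½·45/8·9/2 = 405/32; d_c = 45/8·5/2 = 225/16
d = 2·405/32 + 225/16 = 315/8
t_c = 5/2 > 0 ⇒ limit active, v_max = 45/8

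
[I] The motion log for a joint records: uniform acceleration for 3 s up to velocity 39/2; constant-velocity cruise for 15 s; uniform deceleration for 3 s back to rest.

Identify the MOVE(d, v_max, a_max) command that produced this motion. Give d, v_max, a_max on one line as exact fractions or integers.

d=351 v_max=39/2 a_max=13/2

a_max = (39/2)/3 = 13/2
d_a = ½·39/2·3 = 117/4; d_c = 39/2·15 = 585/2
d = 2·117/4 + 585/2 = 351
t_c = 15 > 0 so v_max = 39/2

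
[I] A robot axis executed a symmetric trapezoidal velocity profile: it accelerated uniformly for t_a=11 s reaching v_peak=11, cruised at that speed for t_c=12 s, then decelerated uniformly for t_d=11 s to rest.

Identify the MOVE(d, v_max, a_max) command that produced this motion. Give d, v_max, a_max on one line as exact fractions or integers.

a_max = 11/11 = 1
d_a = ½·11·11 = 121/2; d_c = 11·12 = 132
d = 2·121/2 + 132 = 253
t_c = 12 > 0 so v_max = 11

d=253 v_max=11 a_max=1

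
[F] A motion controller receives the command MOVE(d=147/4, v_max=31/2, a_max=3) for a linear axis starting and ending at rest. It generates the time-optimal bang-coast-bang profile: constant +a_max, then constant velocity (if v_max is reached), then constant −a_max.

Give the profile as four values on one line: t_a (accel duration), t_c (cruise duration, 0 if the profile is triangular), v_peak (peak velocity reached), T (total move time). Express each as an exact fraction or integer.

t_a=7/2 t_c=0 v_peak=21/2 T=7

vₘ²/aₘ = (31/2)²/3 = 961/12
147/4 < 961/12 so t_c = 0
v_peak = √(147/4·3) = √(441/4) = 21/2
t_a = (21/2)/3 = 7/2; t_c = 0
T = 2·7/2 = 7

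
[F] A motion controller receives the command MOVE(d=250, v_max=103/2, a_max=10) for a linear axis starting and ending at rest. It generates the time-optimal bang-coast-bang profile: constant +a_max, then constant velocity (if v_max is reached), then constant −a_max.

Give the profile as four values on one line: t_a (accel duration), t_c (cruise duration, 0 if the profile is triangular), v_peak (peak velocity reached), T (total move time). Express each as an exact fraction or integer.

(v_max)²/a_max = (103/2)²/10 = 10609/40
250 < 10609/40 so t_c = 0
v_peak = √(250·10) = √2500 = 50
t_a = 50/10 = 5; t_c = 0
T = 2·5 = 10

t_a=5 t_c=0 v_peak=50 T=10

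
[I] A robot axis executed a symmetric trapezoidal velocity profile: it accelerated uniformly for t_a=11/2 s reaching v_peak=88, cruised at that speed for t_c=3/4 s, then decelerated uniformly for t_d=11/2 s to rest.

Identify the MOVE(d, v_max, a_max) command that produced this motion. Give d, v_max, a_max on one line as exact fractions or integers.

a_max = 88/(11/2) = 16
d_a = ½·88·11/2 = 242; d_c = 88·3/4 = 66
d = 2·242 + 66 = 550
t_c = 3/4 > 0 → v_max = v_peak = 88

d=550 v_max=88 a_max=16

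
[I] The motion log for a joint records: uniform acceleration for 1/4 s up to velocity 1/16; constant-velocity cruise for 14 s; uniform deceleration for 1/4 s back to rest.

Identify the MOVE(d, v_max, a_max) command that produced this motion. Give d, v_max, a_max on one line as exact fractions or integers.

d=57/64 v_max=1/16 a_max=1/4

a_max = (1/16)/(1/4) = 1/4
d_a = ½·1/16·1/4 = 1/128; d_c = 1/16·14 = 7/8
d = 2·1/128 + 7/8 = 57/64
t_c = 14 > 0 ⇒ limit active, v_max = 1/16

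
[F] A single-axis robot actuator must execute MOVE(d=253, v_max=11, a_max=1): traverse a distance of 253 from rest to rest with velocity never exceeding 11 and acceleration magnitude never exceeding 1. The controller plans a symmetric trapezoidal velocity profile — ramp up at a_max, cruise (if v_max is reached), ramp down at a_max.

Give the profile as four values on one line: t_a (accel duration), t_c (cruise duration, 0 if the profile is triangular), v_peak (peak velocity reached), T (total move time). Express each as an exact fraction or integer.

(v_max)²/a_max = 11²/1 = 121
253 ≥ 121 → trapezoidal
t_a = 11/1 = 11; v_peak = 11
d_cruise = 253 − 121 = 132; t_c = 132/11 = 12
T = 2·11 + 12 = 34

t_a=11 t_c=12 v_peak=11 T=34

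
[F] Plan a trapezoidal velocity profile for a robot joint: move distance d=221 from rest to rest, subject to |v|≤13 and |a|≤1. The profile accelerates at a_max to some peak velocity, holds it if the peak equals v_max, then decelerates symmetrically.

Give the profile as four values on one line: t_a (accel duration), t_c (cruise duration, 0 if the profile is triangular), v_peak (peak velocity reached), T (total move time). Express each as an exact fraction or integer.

vₘ²/aₘ = 13²/1 = 169
221 ≥ 169 ⇒ cruise phase
t_a = 13/1 = 13; v_peak = 13
d_cruise = 221 − 169 = 52; t_c = 52/13 = 4
T = 2·13 + 4 = 30

t_a=13 t_c=4 v_peak=13 T=30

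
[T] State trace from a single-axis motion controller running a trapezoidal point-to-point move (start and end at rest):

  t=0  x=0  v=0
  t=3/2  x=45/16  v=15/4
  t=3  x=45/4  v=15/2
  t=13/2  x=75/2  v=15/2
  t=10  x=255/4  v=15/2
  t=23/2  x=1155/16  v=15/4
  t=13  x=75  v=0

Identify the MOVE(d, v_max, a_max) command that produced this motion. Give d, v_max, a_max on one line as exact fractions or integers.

final state: t=13, x=75, v=0 → d = 75
a_max = (15/4−0)/(3/2−0) = 5/2
max v = 15/2 over t∈[3,10] → v_max = 15/2
check: 15/2·(3+7) = 75 ✓

d=75 v_max=15/2 a_max=5/2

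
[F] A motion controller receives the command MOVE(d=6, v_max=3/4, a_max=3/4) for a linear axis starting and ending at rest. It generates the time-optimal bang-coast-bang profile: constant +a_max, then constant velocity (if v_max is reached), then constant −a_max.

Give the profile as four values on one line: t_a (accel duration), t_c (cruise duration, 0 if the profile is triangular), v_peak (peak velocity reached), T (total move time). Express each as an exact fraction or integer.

vₘ²/aₘ = (3/4)²/(3/4) = 3/4
6 ≥ 3/4 → trapezoidal
t_a = (3/4)/(3/4) = 1; v_peak = 3/4
d_cruise = 6 − 3/4 = 21/4; t_c = (21/4)/(3/4) = 7
T = 2·1 + 7 = 9

t_a=1 t_c=7 v_peak=3/4 T=9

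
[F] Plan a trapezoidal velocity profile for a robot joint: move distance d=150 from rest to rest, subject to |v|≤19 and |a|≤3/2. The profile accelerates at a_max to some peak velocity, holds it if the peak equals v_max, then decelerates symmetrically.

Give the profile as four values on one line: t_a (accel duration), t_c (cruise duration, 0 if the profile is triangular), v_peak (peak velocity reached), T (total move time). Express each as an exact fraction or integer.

t_a=10 t_c=0 v_peak=15 T=20

(v_max)²/a_max = 19²/(3/2) = 722/3
150 < 722/3 → triangular
v_peak = √(150·3/2) = √225 = 15
t_a = 15/(3/2) = 10; t_c = 0
T = 2·10 = 20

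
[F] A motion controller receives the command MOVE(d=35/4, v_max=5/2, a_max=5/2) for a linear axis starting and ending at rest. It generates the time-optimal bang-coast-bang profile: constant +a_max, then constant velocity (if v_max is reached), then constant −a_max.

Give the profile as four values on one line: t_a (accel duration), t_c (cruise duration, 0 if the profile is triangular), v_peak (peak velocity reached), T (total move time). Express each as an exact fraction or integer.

v_max²/a_max = (5/2)²/(5/2) = 5/2
35/4 ≥ 5/2 → trapezoidal
t_a = (5/2)/(5/2) = 1; v_peak = 5/2
d_cruise = 35/4 − 5/2 = 25/4; t_c = (25/4)/(5/2) = 5/2
T = 2·1 + 5/2 = 9/2

t_a=1 t_c=5/2 v_peak=5/2 T=9/2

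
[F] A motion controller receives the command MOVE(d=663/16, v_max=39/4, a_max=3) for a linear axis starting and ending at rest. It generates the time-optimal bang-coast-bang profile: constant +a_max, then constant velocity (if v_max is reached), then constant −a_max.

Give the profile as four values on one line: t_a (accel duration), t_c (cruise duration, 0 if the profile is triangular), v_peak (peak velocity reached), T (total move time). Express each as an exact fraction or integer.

t_a=13/4 t_c=1 v_peak=39/4 T=15/2

(v_max)²/a_max = (39/4)²/3 = 507/16
663/16 ≥ 507/16 so v_max reached
t_a = (39/4)/3 = 13/4; v_peak = 39/4
d_cruise = 663/16 − 507/16 = 39/4; t_c = (39/4)/(39/4) = 1
T = 2·13/4 + 1 = 15/2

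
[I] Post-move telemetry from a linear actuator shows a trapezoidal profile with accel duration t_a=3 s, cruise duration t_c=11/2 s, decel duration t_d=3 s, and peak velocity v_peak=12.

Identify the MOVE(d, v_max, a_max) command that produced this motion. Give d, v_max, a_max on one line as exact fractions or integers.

a_max = 12/3 = 4
d_a = ½·12·3 = 18; d_c = 12·11/2 = 66
d = 2·18 + 66 = 102
t_c = 11/2 > 0 ⇒ limit active, v_max = 12

d=102 v_max=12 a_max=4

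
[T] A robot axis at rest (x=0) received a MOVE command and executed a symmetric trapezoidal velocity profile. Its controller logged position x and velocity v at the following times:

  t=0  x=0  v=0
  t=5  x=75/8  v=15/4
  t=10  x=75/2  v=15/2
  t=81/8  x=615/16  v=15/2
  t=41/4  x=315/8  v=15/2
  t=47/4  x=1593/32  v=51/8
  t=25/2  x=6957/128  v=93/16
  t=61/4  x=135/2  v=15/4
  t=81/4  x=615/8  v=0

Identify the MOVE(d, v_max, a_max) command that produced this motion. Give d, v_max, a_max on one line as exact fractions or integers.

d=615/8 v_max=15/2 a_max=3/4

final state: t=81/4, x=615/8, v=0 → d = 615/8
a_max = (15/4−0)/(5−0) = 3/4
max v = 15/2 over t∈[10,41/4] → v_max = 15/2
check: 15/2·(10+1/4) = 615/8 ✓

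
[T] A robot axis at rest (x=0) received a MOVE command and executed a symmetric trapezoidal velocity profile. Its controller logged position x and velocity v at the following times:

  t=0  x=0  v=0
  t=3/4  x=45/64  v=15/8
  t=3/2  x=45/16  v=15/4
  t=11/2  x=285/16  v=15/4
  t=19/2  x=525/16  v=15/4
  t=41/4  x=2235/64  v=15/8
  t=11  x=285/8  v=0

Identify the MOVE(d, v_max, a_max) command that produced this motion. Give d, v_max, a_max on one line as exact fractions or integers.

d=285/8 v_max=15/4 a_max=5/2

final state: t=11, x=285/8, v=0 → d = 285/8
a_max = (15/8−0)/(3/4−0) = 5/2
max v = 15/4 over t∈[3/2,19/2] → v_max = 15/4
check: 15/4·(3/2+8) = 285/8 ✓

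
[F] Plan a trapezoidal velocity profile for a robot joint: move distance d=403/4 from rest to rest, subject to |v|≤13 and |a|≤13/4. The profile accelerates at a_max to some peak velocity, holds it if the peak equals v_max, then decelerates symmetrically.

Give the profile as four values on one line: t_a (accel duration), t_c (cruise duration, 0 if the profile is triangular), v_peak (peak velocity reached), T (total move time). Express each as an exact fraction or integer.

t_a=4 t_c=15/4 v_peak=13 T=47/4

v_max²/a_max = 13²/(13/4) = 52
403/4 ≥ 52 so v_max reached
t_a = 13/(13/4) = 4; v_peak = 13
d_cruise = 403/4 − 52 = 195/4; t_c = (195/4)/13 = 15/4
T = 2·4 + 15/4 = 47/4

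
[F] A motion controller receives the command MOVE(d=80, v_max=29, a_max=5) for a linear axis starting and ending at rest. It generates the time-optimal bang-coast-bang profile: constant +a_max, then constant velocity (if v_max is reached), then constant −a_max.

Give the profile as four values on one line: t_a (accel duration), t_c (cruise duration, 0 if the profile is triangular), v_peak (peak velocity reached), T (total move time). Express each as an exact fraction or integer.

t_a=4 t_c=0 v_peak=20 T=8

vₘ²/aₘ = 29²/5 = 841/5
80 < 841/5 so t_c = 0
v_peak = √(80·5) = √400 = 20
t_a = 20/5 = 4; t_c = 0
T = 2·4 = 8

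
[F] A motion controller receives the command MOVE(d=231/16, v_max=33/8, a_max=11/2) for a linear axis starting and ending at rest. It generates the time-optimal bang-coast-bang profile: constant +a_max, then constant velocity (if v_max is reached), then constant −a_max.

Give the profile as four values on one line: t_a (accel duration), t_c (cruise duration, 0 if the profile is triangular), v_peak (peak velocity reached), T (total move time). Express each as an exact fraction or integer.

v_max²/a_max = (33/8)²/(11/2) = 99/32
231/16 ≥ 99/32 so v_max reached
t_a = (33/8)/(11/2) = 3/4; v_peak = 33/8
d_cruise = 231/16 − 99/32 = 363/32; t_c = (363/32)/(33/8) = 11/4
T = 2·3/4 + 11/4 = 17/4

t_a=3/4 t_c=11/4 v_peak=33/8 T=17/4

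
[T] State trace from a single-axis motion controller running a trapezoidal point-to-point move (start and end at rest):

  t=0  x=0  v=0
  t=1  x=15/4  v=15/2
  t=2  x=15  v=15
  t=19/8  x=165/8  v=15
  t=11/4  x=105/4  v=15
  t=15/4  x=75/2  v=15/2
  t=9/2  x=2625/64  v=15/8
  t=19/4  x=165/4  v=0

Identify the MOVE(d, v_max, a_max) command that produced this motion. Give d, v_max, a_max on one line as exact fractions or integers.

final state: t=19/4, x=165/4, v=0 → d = 165/4
a_max = (15/2−0)/(1−0) = 15/2
max v = 15 over t∈[2,11/4] → v_max = 15
check: 15·(2+3/4) = 165/4 ✓

d=165/4 v_max=15 a_max=15/2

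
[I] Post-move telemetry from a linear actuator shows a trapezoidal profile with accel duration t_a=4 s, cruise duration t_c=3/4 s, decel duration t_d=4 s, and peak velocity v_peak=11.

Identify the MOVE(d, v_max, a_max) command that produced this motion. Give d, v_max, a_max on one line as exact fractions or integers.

d=209/4 v_max=11 a_max=11/4

a_max = 11/4
d_a = ½·11·4 = 22; d_c = 11·3/4 = 33/4
d = 2·22 + 33/4 = 209/4
t_c = 3/4 > 0 so v_max = 11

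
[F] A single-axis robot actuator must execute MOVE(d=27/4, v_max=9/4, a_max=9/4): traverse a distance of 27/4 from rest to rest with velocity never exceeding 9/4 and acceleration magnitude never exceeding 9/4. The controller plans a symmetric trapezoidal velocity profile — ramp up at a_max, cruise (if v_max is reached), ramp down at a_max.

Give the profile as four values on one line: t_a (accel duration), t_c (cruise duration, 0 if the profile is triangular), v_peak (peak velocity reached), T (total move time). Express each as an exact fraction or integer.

vₘ²/aₘ = (9/4)²/(9/4) = 9/4
27/4 ≥ 9/4 → trapezoidal
t_a = (9/4)/(9/4) = 1; v_peak = 9/4
d_cruise = 27/4 − 9/4 = 9/2; t_c = (9/2)/(9/4) = 2
T = 2·1 + 2 = 4

t_a=1 t_c=2 v_peak=9/4 T=4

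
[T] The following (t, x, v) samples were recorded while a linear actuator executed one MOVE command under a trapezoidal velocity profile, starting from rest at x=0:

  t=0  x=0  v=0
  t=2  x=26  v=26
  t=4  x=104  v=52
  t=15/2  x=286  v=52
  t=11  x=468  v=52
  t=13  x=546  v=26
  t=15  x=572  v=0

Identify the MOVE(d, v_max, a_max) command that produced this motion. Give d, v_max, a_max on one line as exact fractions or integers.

final state: t=15, x=572, v=0 → d = 572
a_max = (26−0)/(2−0) = 13
max v = 52 over t∈[4,11] → v_max = 52
check: 52·(4+7) = 572 ✓

d=572 v_max=52 a_max=13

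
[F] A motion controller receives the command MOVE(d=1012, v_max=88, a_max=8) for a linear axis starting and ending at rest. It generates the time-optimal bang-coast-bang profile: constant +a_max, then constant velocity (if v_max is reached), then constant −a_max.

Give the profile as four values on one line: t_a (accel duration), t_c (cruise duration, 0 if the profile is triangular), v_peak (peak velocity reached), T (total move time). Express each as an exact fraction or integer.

t_a=11 t_c=1/2 v_peak=88 T=45/2

(v_max)²/a_max = 88²/8 = 968
1012 ≥ 968 → trapezoidal
t_a = 88/8 = 11; v_peak = 88
d_cruise = 1012 − 968 = 44; t_c = 44/88 = 1/2
T = 2·11 + 1/2 = 45/2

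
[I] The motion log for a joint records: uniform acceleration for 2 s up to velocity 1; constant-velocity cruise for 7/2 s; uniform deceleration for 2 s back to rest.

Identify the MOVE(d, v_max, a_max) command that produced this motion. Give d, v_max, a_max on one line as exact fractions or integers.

d=11/2 v_max=1 a_max=1/2

a_max = 1/2
d_a = ½·1·2 = 1; d_c = 1·7/2 = 7/2
d = 2·1 + 7/2 = 11/2
t_c = 7/2 > 0 so v_max = 1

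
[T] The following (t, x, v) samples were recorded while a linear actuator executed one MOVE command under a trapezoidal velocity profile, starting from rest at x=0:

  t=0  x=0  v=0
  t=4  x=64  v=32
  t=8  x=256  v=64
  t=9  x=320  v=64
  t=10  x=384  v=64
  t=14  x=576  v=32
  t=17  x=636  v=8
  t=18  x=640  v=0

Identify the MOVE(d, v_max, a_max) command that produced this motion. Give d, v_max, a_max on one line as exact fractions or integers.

final state: t=18, x=640, v=0 → d = 640
a_max = (32−0)/(4−0) = 8
max v = 64 over t∈[8,10] → v_max = 64
check: 64·(8+2) = 640 ✓

d=640 v_max=64 a_max=8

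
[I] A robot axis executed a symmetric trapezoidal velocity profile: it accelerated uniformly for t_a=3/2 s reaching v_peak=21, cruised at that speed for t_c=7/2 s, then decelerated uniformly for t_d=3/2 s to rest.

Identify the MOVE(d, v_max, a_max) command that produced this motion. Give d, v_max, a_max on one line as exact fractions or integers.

a_max = 21/(3/2) = 14
d_a = ½·21·3/2 = 63/4; d_c = 21·7/2 = 147/2
d = 2·63/4 + 147/2 = 105
t_c = 7/2 > 0 so v_max = 21

d=105 v_max=21 a_max=14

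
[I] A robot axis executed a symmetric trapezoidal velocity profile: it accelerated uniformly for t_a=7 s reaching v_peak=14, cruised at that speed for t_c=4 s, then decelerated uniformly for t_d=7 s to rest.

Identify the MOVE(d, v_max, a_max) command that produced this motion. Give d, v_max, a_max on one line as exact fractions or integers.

a_max = 14/7 = 2
d_a = ½·14·7 = 49; d_c = 14·4 = 56
d = 2·49 + 56 = 154
t_c = 4 > 0 ⇒ limit active, v_max = 14

d=154 v_max=14 a_max=2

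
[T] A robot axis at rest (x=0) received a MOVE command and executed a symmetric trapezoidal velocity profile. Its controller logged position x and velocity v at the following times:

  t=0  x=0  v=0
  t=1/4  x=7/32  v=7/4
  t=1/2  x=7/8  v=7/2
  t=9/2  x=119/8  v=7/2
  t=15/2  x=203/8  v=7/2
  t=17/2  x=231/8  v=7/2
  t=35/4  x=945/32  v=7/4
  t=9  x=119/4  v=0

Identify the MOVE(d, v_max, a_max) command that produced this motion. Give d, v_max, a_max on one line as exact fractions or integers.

final state: t=9, x=119/4, v=0 → d = 119/4
a_max = (7/4−0)/(1/4−0) = 7
max v = 7/2 over t∈[1/2,17/2] → v_max = 7/2
check: 7/2·(1/2+8) = 119/4 ✓

d=119/4 v_max=7/2 a_max=7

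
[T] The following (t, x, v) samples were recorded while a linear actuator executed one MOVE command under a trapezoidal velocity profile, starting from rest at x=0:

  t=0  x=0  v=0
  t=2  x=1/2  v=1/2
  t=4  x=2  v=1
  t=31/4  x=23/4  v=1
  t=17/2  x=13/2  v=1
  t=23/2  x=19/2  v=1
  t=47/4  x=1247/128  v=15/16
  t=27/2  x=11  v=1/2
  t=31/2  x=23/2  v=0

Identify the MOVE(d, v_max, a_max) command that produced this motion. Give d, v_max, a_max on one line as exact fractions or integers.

d=23/2 v_max=1 a_max=1/4

final state: t=31/2, x=23/2, v=0 → d = 23/2
a_max = (1/2−0)/(2−0) = 1/4
max v = 1 over t∈[4,23/2] → v_max = 1
check: 1·(4+15/2) = 23/2 ✓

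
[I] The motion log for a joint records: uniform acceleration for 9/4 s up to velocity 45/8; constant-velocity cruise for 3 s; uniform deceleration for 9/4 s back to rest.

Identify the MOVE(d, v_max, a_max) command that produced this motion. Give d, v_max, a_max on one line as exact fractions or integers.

a_max = (45/8)/(9/4) = 5/2
d_a = ½·45/8·9/4 = 405/64; d_c = 45/8·3 = 135/8
d = 2·405/64 + 135/8 = 945/32
t_c = 3 > 0 ⇒ limit active, v_max = 45/8

d=945/32 v_max=45/8 a_max=5/2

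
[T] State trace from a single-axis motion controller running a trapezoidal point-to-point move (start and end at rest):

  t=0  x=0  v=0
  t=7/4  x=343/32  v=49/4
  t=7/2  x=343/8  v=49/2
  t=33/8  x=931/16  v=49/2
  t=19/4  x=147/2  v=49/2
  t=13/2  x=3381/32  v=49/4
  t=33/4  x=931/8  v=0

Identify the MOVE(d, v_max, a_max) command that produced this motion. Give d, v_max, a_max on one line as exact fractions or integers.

d=931/8 v_max=49/2 a_max=7

final state: t=33/4, x=931/8, v=0 → d = 931/8
a_max = (49/4−0)/(7/4−0) = 7
max v = 49/2 over t∈[7/2,19/4] → v_max = 49/2
check: 49/2·(7/2+5/4) = 931/8 ✓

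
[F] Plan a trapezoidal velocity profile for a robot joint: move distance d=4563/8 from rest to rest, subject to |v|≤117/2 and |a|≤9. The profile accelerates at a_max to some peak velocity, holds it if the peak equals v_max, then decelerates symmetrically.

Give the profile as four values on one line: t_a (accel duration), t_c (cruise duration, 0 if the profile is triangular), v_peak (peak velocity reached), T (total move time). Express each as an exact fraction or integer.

t_a=13/2 t_c=13/4 v_peak=117/2 T=65/4

v_max²/a_max = (117/2)²/9 = 1521/4
4563/8 ≥ 1521/4 → trapezoidal
t_a = (117/2)/9 = 13/2; v_peak = 117/2
d_cruise = 4563/8 − 1521/4 = 1521/8; t_c = (1521/8)/(117/2) = 13/4
T = 2·13/2 + 13/4 = 65/4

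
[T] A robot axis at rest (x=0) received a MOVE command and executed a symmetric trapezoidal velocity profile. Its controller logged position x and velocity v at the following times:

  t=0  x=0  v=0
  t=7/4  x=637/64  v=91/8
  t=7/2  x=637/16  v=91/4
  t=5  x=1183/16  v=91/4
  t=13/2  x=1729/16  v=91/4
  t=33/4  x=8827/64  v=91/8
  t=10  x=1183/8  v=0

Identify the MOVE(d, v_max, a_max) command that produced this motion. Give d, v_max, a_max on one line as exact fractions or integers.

d=1183/8 v_max=91/4 a_max=13/2

final state: t=10, x=1183/8, v=0 → d = 1183/8
a_max = (91/8−0)/(7/4−0) = 13/2
max v = 91/4 over t∈[7/2,13/2] → v_max = 91/4
check: 91/4·(7/2+3) = 1183/8 ✓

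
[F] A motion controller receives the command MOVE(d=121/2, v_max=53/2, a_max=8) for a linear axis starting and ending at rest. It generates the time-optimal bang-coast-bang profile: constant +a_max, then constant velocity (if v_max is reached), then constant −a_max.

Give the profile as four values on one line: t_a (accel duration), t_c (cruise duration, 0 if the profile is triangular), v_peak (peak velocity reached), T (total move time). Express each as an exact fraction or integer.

t_a=11/4 t_c=0 v_peak=22 T=11/2

(v_max)²/a_max = (53/2)²/8 = 2809/32
121/2 < 2809/32 → triangular
v_peak = √(121/2·8) = √484 = 22
t_a = 22/8 = 11/4; t_c = 0
T = 2·11/4 = 11/2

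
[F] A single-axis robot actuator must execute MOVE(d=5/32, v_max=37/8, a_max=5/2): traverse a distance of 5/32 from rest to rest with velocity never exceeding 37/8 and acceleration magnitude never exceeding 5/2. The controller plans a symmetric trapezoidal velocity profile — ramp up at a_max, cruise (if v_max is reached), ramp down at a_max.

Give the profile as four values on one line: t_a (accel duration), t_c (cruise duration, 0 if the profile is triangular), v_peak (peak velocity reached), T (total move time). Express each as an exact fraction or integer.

(v_max)²/a_max = (37/8)²/(5/2) = 1369/160
5/32 < 1369/160 → triangular
v_peak = √(5/32·5/2) = √(25/64) = 5/8
t_a = (5/8)/(5/2) = 1/4; t_c = 0
T = 2·1/4 = 1/2

t_a=1/4 t_c=0 v_peak=5/8 T=1/2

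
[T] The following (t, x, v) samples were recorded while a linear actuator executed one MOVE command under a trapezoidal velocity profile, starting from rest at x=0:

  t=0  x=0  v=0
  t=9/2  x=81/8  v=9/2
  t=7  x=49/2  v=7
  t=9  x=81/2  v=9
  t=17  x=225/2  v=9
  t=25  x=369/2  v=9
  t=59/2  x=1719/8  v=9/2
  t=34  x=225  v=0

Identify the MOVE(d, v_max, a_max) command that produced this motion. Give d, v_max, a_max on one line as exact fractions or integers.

final state: t=34, x=225, v=0 → d = 225
a_max = (9/2−0)/(9/2−0) = 1
max v = 9 over t∈[9,25] → v_max = 9
check: 9·(9+16) = 225 ✓

d=225 v_max=9 a_max=1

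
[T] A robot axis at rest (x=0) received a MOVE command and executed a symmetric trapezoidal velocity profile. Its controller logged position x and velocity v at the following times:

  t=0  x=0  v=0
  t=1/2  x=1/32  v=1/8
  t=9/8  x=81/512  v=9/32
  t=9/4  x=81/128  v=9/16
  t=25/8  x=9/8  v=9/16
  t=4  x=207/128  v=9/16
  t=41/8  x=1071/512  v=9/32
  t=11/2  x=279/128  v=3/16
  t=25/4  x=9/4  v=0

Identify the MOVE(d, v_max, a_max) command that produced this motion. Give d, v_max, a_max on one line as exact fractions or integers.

final state: t=25/4, x=9/4, v=0 → d = 9/4
a_max = (1/8−0)/(1/2−0) = 1/4
max v = 9/16 over t∈[9/4,4] → v_max = 9/16
check: 9/16·(9/4+7/4) = 9/4 ✓

d=9/4 v_max=9/16 a_max=1/4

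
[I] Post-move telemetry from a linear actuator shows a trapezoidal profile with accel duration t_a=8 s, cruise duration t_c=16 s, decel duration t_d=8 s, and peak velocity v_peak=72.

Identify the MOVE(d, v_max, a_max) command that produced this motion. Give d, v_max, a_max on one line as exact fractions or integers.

a_max = 72/8 = 9
d_a = ½·72·8 = 288; d_c = 72·16 = 1152
d = 2·288 + 1152 = 1728
t_c = 16 > 0 ⇒ limit active, v_max = 72

d=1728 v_max=72 a_max=9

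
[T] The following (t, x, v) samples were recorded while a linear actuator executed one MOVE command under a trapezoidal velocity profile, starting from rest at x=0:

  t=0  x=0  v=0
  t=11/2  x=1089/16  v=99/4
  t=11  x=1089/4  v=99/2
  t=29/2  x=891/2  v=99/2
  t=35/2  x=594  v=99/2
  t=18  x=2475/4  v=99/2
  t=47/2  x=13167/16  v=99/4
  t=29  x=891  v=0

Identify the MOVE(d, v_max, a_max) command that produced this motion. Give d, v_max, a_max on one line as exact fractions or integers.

d=891 v_max=99/2 a_max=9/2

final state: t=29, x=891, v=0 → d = 891
a_max = (99/4−0)/(11/2−0) = 9/2
max v = 99/2 over t∈[11,18] → v_max = 99/2
check: 99/2·(11+7) = 891 ✓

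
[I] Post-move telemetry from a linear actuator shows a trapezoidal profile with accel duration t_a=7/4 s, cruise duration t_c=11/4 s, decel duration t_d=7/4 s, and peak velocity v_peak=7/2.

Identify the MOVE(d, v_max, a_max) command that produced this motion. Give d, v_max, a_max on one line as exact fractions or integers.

d=63/4 v_max=7/2 a_max=2

a_max = (7/2)/(7/4) = 2
d_a = ½·7/2·7/4 = 49/16; d_c = 7/2·11/4 = 77/8
d = 2·49/16 + 77/8 = 63/4
t_c = 11/4 > 0 ⇒ limit active, v_max = 7/2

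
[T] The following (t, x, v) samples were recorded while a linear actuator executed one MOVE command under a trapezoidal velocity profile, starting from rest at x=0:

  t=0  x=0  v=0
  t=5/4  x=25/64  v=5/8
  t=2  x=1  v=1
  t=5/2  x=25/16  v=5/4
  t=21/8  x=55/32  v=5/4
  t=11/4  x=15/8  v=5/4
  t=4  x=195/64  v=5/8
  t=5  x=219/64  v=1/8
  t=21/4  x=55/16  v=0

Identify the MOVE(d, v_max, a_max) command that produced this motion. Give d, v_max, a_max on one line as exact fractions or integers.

d=55/16 v_max=5/4 a_max=1/2

final state: t=21/4, x=55/16, v=0 → d = 55/16
a_max = (5/8−0)/(5/4−0) = 1/2
max v = 5/4 over t∈[5/2,11/4] → v_max = 5/4
check: 5/4·(5/2+1/4) = 55/16 ✓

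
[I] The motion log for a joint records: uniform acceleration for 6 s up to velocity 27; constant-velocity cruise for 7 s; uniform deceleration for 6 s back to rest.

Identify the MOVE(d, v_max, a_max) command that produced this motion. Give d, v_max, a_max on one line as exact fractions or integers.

a_max = 27/6 = 9/2
d_a = ½·27·6 = 81; d_c = 27·7 = 189
d = 2·81 + 189 = 351
t_c = 7 > 0 → v_max = v_peak = 27

d=351 v_max=27 a_max=9/2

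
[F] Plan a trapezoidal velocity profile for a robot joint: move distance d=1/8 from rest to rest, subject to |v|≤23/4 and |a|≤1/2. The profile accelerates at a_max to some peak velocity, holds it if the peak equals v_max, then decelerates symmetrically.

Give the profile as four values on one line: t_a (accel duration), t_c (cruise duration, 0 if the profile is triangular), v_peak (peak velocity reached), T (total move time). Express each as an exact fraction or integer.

t_a=1/2 t_c=0 v_peak=1/4 T=1

v_max²/a_max = (23/4)²/(1/2) = 529/8
1/8 < 529/8 → triangular
v_peak = √(1/8·1/2) = √(1/16) = 1/4
t_a = (1/4)/(1/2) = 1/2; t_c = 0
T = 2·1/2 = 1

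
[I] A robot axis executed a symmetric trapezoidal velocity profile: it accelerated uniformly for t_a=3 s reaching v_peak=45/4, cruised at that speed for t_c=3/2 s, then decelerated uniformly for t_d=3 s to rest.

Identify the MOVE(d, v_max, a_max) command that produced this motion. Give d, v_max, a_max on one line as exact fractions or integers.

d=405/8 v_max=45/4 a_max=15/4

a_max = (45/4)/3 = 15/4
d_a = ½·45/4·3 = 135/8; d_c = 45/4·3/2 = 135/8
d = 2·135/8 + 135/8 = 405/8
t_c = 3/2 > 0 ⇒ limit active, v_max = 45/4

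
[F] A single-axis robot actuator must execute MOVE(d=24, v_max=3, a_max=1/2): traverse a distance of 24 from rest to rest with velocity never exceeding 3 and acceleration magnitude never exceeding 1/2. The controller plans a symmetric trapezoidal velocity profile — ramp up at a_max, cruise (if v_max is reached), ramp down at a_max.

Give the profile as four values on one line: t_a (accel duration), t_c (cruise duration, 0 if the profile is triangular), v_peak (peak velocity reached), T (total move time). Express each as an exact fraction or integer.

(v_max)²/a_max = 3²/(1/2) = 18
24 ≥ 18 ⇒ cruise phase
t_a = 3/(1/2) = 6; v_peak = 3
d_cruise = 24 − 18 = 6; t_c = 6/3 = 2
T = 2·6 + 2 = 14

t_a=6 t_c=2 v_peak=3 T=14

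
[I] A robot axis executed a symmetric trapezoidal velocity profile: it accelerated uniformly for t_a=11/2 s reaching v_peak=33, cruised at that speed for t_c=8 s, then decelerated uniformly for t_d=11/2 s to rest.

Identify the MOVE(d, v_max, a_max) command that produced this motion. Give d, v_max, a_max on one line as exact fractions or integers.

a_max = 33/(11/2) = 6
d_a = ½·33·11/2 = 363/4; d_c = 33·8 = 264
d = 2·363/4 + 264 = 891/2
t_c = 8 > 0 → v_max = v_peak = 33

d=891/2 v_max=33 a_max=6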